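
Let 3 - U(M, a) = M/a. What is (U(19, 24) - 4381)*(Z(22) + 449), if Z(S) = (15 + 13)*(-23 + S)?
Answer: -44243311/24 ≈ -1.8435e+6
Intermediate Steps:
U(M, a) = 3 - M/a
Z(S) = -644 + 28*S (Z(S) = 28*(-23 + S) = -644 + 28*S)
(U(19, 24) - 4381)*(Z(22) + 449) = ((3 - 1*19/24) - 4381)*((-644 + 28*22) + 449) = ((3 - 1*19*1/24) - 4381)*((-644 + 616) + 449) = ((3 - 19/24) - 4381)*(-28 + 449) = (53/24 - 4381)*421 = -105091/24*421 = -44243311/24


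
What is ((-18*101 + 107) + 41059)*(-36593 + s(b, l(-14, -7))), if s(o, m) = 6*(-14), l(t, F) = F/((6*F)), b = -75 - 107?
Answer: -1443166596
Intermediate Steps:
b = -182
l(t, F) = ⅙ (l(t, F) = F*(1/(6*F)) = ⅙)
s(o, m) = -84
((-18*101 + 107) + 41059)*(-36593 + s(b, l(-14, -7))) = ((-18*101 + 107) + 41059)*(-36593 - 84) = ((-1818 + 107) + 41059)*(-36677) = (-1711 + 41059)*(-36677) = 39348*(-36677) = -1443166596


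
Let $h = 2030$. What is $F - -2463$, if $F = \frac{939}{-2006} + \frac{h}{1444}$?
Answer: $\frac{892149962}{362083} \approx 2463.9$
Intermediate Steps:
$F = \frac{339533}{362083}$ ($F = \frac{939}{-2006} + \frac{2030}{1444} = 939 \left(- \frac{1}{2006}\right) + 2030 \cdot \frac{1}{1444} = - \frac{939}{2006} + \frac{1015}{722} = \frac{339533}{362083} \approx 0.93772$)
$F - -2463 = \frac{339533}{362083} - -2463 = \frac{339533}{362083} + 2463 = \frac{892149962}{362083}$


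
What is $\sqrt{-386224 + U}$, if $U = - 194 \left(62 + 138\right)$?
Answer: $8 i \sqrt{6641} \approx 651.94 i$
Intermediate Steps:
$U = -38800$ ($U = \left(-194\right) 200 = -38800$)
$\sqrt{-386224 + U} = \sqrt{-386224 - 38800} = \sqrt{-425024} = 8 i \sqrt{6641}$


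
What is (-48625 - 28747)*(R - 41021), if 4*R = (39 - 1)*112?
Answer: 3091553004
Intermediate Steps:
R = 1064 (R = ((39 - 1)*112)/4 = (38*112)/4 = (1/4)*4256 = 1064)
(-48625 - 28747)*(R - 41021) = (-48625 - 28747)*(1064 - 41021) = -77372*(-39957) = 3091553004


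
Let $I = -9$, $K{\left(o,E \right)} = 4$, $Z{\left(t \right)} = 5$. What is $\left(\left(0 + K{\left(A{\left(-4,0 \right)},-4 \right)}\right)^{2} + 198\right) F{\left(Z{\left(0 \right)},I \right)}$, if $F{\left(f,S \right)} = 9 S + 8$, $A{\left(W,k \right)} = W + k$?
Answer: $-15622$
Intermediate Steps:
$F{\left(f,S \right)} = 8 + 9 S$
$\left(\left(0 + K{\left(A{\left(-4,0 \right)},-4 \right)}\right)^{2} + 198\right) F{\left(Z{\left(0 \right)},I \right)} = \left(\left(0 + 4\right)^{2} + 198\right) \left(8 + 9 \left(-9\right)\right) = \left(4^{2} + 198\right) \left(8 - 81\right) = \left(16 + 198\right) \left(-73\right) = 214 \left(-73\right) = -15622$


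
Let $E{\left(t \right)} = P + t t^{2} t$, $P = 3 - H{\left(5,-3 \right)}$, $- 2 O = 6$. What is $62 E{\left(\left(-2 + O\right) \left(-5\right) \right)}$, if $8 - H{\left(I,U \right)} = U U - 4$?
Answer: $24218750$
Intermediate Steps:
$O = -3$ ($O = \left(- \frac{1}{2}\right) 6 = -3$)
$H{\left(I,U \right)} = 12 - U^{2}$ ($H{\left(I,U \right)} = 8 - \left(U U - 4\right) = 8 - \left(U^{2} - 4\right) = 8 - \left(-4 + U^{2}\right) = 12 - U^{2}$)
$P = 0$ ($P = 3 - \left(12 - \left(-3\right)^{2}\right) = 3 - \left(12 - 9\right) = 3 - 3 = 0$)
$E{\left(t \right)} = t^{4}$ ($E{\left(t \right)} = 0 + t t^{2} t = 0 + t^{3} t = 0 + t^{4} = t^{4}$)
$62 E{\left(\left(-2 + O\right) \left(-5\right) \right)} = 62 \left(\left(-2 - 3\right) \left(-5\right)\right)^{4} = 62 \left(\left(-5\right) \left(-5\right)\right)^{4} = 62 \cdot 25^{4} = 62 \cdot 390625 = 24218750$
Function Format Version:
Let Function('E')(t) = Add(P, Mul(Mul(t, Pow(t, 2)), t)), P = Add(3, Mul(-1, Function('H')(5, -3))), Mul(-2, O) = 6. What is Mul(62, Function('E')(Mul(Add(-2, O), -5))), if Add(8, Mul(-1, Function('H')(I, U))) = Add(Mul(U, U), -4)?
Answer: 24218750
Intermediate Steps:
O = -3 (O = Mul(Rational(-1, 2), 6) = -3)
Function('H')(I, U) = Add(12, Mul(-1, Pow(U, 2))) (Function('H')(I, U) = Add(8, Mul(-1, Add(Mul(U, U), -4))) = Add(8, Mul(-1, Add(Pow(U, 2), -4))) = Add(8, Mul(-1, Add(-4, Pow(U, 2)))) = Add(8, Add(4, Mul(-1, Pow(U, 2)))) = Add(12, Mul(-1, Pow(U, 2))))
P = 0 (P = Add(3, Mul(-1, Add(12, Mul(-1, Pow(-3, 2))))) = Add(3, Mul(-1, Add(12, Mul(-1, 9)))) = Add(3, Mul(-1, Add(12, -9))) = Add(3, Mul(-1, 3)) = Add(3, -3) = 0)
Function('E')(t) = Pow(t, 4) (Function('E')(t) = Add(0, Mul(Mul(t, Pow(t, 2)), t)) = Add(0, Mul(Pow(t, 3), t)) = Add(0, Pow(t, 4)) = Pow(t, 4))
Mul(62, Function('E')(Mul(Add(-2, O), -5))) = Mul(62, Pow(Mul(Add(-2, -3), -5), 4)) = Mul(62, Pow(Mul(-5, -5), 4)) = Mul(62, Pow(25, 4)) = Mul(62, 390625) = 24218750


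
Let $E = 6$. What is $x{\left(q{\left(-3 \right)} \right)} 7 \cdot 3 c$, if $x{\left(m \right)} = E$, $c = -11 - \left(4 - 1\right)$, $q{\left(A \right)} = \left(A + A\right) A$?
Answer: $-1764$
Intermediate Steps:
$q{\left(A \right)} = 2 A^{2}$ ($q{\left(A \right)} = 2 A A = 2 A^{2}$)
$c = -14$ ($c = -11 - \left(4 - 1\right) = -11 - 3 = -14$)
$x{\left(m \right)} = 6$
$x{\left(q{\left(-3 \right)} \right)} 7 \cdot 3 c = 6 \cdot 7 \cdot 3 \left(-14\right) = 6 \cdot 21 \left(-14\right) = 126 \left(-14\right) = -1764$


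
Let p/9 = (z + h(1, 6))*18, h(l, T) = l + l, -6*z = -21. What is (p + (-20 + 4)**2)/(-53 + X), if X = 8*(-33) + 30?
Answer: -1147/287 ≈ -3.9965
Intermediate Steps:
z = 7/2 (z = -1/6*(-21) = 7/2 ≈ 3.5000)
h(l, T) = 2*l
p = 891 (p = 9*((7/2 + 2*1)*18) = 9*((7/2 + 2)*18) = 9*((11/2)*18) = 9*99 = 891)
X = -234 (X = -264 + 30 = -234)
(p + (-20 + 4)**2)/(-53 + X) = (891 + (-20 + 4)**2)/(-53 - 234) = (891 + (-16)**2)/(-287) = (891 + 256)*(-1/287) = 1147*(-1/287) = -1147/287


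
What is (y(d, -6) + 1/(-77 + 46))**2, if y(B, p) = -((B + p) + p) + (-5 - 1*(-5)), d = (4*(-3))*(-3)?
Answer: 555025/961 ≈ 577.55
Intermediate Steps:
d = 36 (d = -12*(-3) = 36)
y(B, p) = -B - 2*p (y(B, p) = -(B + 2*p) + (-5 + 5) = (-B - 2*p) + 0 = -B - 2*p)
(y(d, -6) + 1/(-77 + 46))**2 = ((-1*36 - 2*(-6)) + 1/(-77 + 46))**2 = ((-36 + 12) + 1/(-31))**2 = (-24 - 1/31)**2 = (-745/31)**2 = 555025/961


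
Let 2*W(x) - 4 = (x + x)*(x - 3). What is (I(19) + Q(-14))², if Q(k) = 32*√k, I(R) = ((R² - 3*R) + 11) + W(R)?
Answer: 371305 + 39744*I*√14 ≈ 3.7131e+5 + 1.4871e+5*I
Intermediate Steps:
W(x) = 2 + x*(-3 + x) (W(x) = 2 + ((x + x)*(x - 3))/2 = 2 + ((2*x)*(-3 + x))/2 = 2 + (2*x*(-3 + x))/2 = 2 + x*(-3 + x))
I(R) = 13 - 6*R + 2*R² (I(R) = ((R² - 3*R) + 11) + (2 + R² - 3*R) = (11 + R² - 3*R) + (2 + R² - 3*R) = 13 - 6*R + 2*R²)
(I(19) + Q(-14))² = ((13 - 6*19 + 2*19²) + 32*√(-14))² = ((13 - 114 + 2*361) + 32*(I*√14))² = ((13 - 114 + 722) + 32*I*√14)² = (621 + 32*I*√14)²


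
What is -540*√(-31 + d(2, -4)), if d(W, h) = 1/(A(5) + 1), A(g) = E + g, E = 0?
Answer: -90*I*√1110 ≈ -2998.5*I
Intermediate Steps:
A(g) = g (A(g) = 0 + g = g)
d(W, h) = ⅙ (d(W, h) = 1/(5 + 1) = 1/6 = ⅙)
-540*√(-31 + d(2, -4)) = -540*√(-31 + ⅙) = -90*I*√1110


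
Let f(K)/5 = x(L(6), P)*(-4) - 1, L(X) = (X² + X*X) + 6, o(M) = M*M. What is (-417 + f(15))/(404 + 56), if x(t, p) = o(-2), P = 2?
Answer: -251/230 ≈ -1.0913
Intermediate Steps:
o(M) = M²
L(X) = 6 + 2*X² (L(X) = (X² + X²) + 6 = 2*X² + 6 = 6 + 2*X²)
x(t, p) = 4 (x(t, p) = (-2)² = 4)
f(K) = -85 (f(K) = 5*(4*(-4) - 1) = 5*(-16 - 1) = 5*(-17) = -85)
(-417 + f(15))/(404 + 56) = (-417 - 85)/(404 + 56) = -502/460 = -502*1/460 = -251/230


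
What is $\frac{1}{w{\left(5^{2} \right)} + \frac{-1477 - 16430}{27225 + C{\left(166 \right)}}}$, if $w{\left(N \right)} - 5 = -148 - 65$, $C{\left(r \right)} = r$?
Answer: $- \frac{27391}{5715235} \approx -0.0047926$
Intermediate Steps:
$w{\left(N \right)} = -208$ ($w{\left(N \right)} = 5 - 213 = -208$)
$\frac{1}{w{\left(5^{2} \right)} + \frac{-1477 - 16430}{27225 + C{\left(166 \right)}}} = \frac{1}{-208 + \frac{-1477 - 16430}{27225 + 166}} = \frac{1}{-208 - \frac{17907}{27391}} = \frac{1}{- \frac{5715235}{27391}} = - \frac{27391}{5715235}$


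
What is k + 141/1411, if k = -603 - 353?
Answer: -1348775/1411 ≈ -955.90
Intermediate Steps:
k = -956
k + 141/1411 = -956 + 141/1411 = -1348775/1411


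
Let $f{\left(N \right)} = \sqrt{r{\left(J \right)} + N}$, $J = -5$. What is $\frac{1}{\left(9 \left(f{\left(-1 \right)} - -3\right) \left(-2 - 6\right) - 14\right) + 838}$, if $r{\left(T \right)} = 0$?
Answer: $\frac{19}{11714} + \frac{9 i}{46856} \approx 0.001622 + 0.00019208 i$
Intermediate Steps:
$f{\left(N \right)} = \sqrt{N}$ ($f{\left(N \right)} = \sqrt{0 + N} = \sqrt{N}$)
$\frac{1}{\left(9 \left(f{\left(-1 \right)} - -3\right) \left(-2 - 6\right) - 14\right) + 838} = \frac{1}{\left(9 \left(\sqrt{-1} - -3\right) \left(-2 - 6\right) - 14\right) + 838} = \frac{1}{\left(9 \left(i + \left(-3 + 6\right)\right) \left(-8\right) - 14\right) + 838} = \frac{1}{\left(9 \left(i + 3\right) \left(-8\right) - 14\right) + 838} = \frac{1}{\left(9 \left(3 + i\right) \left(-8\right) - 14\right) + 838} = \frac{1}{\left(9 \left(-24 - 8 i\right) - 14\right) + 838} = \frac{1}{\left(\left(-216 - 72 i\right) - 14\right) + 838} = \frac{1}{\left(-230 - 72 i\right) + 838} = \frac{1}{608 - 72 i} = \frac{608 + 72 i}{374848}$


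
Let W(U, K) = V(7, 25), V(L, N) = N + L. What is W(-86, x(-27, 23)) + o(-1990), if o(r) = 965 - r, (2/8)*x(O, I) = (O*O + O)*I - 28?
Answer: 2987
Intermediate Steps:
x(O, I) = -112 + 4*I*(O + O²) (x(O, I) = 4*((O*O + O)*I - 28) = 4*((O² + O)*I - 28) = 4*((O + O²)*I - 28) = 4*(I*(O + O²) - 28) = 4*(-28 + I*(O + O²)) = -112 + 4*I*(O + O²))
V(L, N) = L + N
W(U, K) = 32 (W(U, K) = 7 + 25 = 32)
W(-86, x(-27, 23)) + o(-1990) = 32 + (965 - 1*(-1990)) = 32 + (965 + 1990) = 32 + 2955 = 2987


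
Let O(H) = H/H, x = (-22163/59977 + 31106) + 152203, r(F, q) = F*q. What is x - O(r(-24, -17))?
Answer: 297141669/1621 ≈ 1.8331e+5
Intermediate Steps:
x = 297143290/1621 (x = (-22163*1/59977 + 31106) + 152203 = (-599/1621 + 31106) + 152203 = 50422227/1621 + 152203 = 297143290/1621 ≈ 1.8331e+5)
O(H) = 1
x - O(r(-24, -17)) = 297143290/1621 - 1*1 = 297143290/1621 - 1 = 297141669/1621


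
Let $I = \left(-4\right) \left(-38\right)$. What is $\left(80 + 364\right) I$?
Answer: $67488$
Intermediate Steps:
$I = 152$
$\left(80 + 364\right) I = \left(80 + 364\right) 152 = 444 \cdot 152 = 67488$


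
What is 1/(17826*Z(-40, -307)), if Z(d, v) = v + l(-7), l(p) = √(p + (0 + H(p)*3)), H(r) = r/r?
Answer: -307/1680153978 - I/840076989 ≈ -1.8272e-7 - 1.1904e-9*I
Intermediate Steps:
H(r) = 1
l(p) = √(3 + p) (l(p) = √(p + (0 + 1*3)) = √(p + (0 + 3)) = √(p + 3) = √(3 + p))
Z(d, v) = v + 2*I (Z(d, v) = v + √(3 - 7) = v + √(-4) = v + 2*I)
1/(17826*Z(-40, -307)) = 1/(17826*(-307 + 2*I)) = ((-307 - 2*I)/94253)/17826 = (-307 - 2*I)/1680153978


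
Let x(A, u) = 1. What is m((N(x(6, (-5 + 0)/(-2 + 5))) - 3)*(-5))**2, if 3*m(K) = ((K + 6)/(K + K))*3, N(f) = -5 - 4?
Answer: 121/400 ≈ 0.30250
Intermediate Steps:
N(f) = -9
m(K) = (6 + K)/(2*K) (m(K) = (((K + 6)/(K + K))*3)/3 = (((6 + K)/((2*K)))*3)/3 = (((6 + K)*(1/(2*K)))*3)/3 = (((6 + K)/(2*K))*3)/3 = (3*(6 + K)/(2*K))/3 = (6 + K)/(2*K))
m((N(x(6, (-5 + 0)/(-2 + 5))) - 3)*(-5))**2 = ((6 + (-9 - 3)*(-5))/(2*(((-9 - 3)*(-5)))))**2 = ((6 - 12*(-5))/(2*((-12*(-5)))))**2 = ((1/2)*(6 + 60)/60)**2 = ((1/2)*(1/60)*66)**2 = (11/20)**2 = 121/400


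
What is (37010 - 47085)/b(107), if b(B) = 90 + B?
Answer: -10075/197 ≈ -51.142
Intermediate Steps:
(37010 - 47085)/b(107) = (37010 - 47085)/(90 + 107) = -10075/197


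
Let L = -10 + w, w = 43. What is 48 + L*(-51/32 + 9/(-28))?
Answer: -3405/224 ≈ -15.201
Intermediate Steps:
L = 33 (L = -10 + 43 = 33)
48 + L*(-51/32 + 9/(-28)) = 48 + 33*(-51/32 + 9/(-28)) = 48 + 33*(-51*1/32 + 9*(-1/28)) = 48 + 33*(-51/32 - 9/28) = 48 + 33*(-429/224) = 48 - 14157/224 = -3405/224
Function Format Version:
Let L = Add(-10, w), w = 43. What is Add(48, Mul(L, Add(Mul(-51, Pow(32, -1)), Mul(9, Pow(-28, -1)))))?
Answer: Rational(-3405, 224) ≈ -15.201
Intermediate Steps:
L = 33 (L = Add(-10, 43) = 33)
Add(48, Mul(L, Add(Mul(-51, Pow(32, -1)), Mul(9, Pow(-28, -1))))) = Add(48, Mul(33, Add(Mul(-51, Pow(32, -1)), Mul(9, Pow(-28, -1))))) = Add(48, Mul(33, Add(Mul(-51, Rational(1, 32)), Mul(9, Rational(-1, 28))))) = Add(48, Mul(33, Add(Rational(-51, 32), Rational(-9, 28)))) = Add(48, Mul(33, Rational(-429, 224))) = Add(48, Rational(-14157, 224)) = Rational(-3405, 224)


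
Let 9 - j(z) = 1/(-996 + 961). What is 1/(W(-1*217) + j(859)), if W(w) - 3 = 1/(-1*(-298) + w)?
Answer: 2835/34136 ≈ 0.083050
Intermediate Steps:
j(z) = 316/35 (j(z) = 9 - 1/(-996 + 961) = 9 - 1/(-35) = 9 - 1*(-1/35) = 9 + 1/35 = 316/35)
W(w) = 3 + 1/(298 + w) (W(w) = 3 + 1/(-1*(-298) + w) = 3 + 1/(298 + w))
1/(W(-1*217) + j(859)) = 1/((895 + 3*(-1*217))/(298 - 1*217) + 316/35) = 1/((895 + 3*(-217))/(298 - 217) + 316/35) = 1/((895 - 651)/81 + 316/35) = 1/((1/81)*244 + 316/35) = 1/(244/81 + 316/35) = 1/(34136/2835) = 2835/34136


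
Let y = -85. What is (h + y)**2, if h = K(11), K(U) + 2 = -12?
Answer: 9801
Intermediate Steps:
K(U) = -14 (K(U) = -2 - 12 = -14)
h = -14
(h + y)**2 = (-14 - 85)**2 = (-99)**2 = 9801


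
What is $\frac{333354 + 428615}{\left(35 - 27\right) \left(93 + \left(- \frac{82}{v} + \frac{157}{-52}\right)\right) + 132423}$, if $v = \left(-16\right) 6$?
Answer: $\frac{59433582}{10385675} \approx 5.7226$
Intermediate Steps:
$v = -96$
$\frac{333354 + 428615}{\left(35 - 27\right) \left(93 + \left(- \frac{82}{v} + \frac{157}{-52}\right)\right) + 132423} = \frac{333354 + 428615}{\left(35 - 27\right) \left(93 + \left(- \frac{82}{-96} + \frac{157}{-52}\right)\right) + 132423} = \frac{761969}{8 \left(93 + \left(\left(-82\right) \left(- \frac{1}{96}\right) + 157 \left(- \frac{1}{52}\right)\right)\right) + 132423} = \frac{761969}{8 \left(93 + \left(\frac{41}{48} - \frac{157}{52}\right)\right) + 132423} = \frac{761969}{8 \left(93 - \frac{1351}{624}\right) + 132423} = \frac{761969}{8 \cdot \frac{56681}{624} + 132423} = \frac{761969}{\frac{56681}{78} + 132423} = \frac{761969}{\frac{10385675}{78}} = 761969 \cdot \frac{78}{10385675} = \frac{59433582}{10385675}$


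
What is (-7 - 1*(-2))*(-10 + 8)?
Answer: 10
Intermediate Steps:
(-7 - 1*(-2))*(-10 + 8) = (-7 + 2)*(-2) = -5*(-2) = 10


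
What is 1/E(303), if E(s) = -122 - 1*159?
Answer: -1/281 ≈ -0.0035587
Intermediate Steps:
E(s) = -281 (E(s) = -122 - 159 = -281)
1/E(303) = 1/(-281) = -1/281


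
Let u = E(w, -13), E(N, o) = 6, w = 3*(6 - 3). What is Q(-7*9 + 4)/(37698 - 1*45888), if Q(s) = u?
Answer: -1/1365 ≈ -0.00073260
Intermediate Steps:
w = 9 (w = 3*3 = 9)
u = 6
Q(s) = 6
Q(-7*9 + 4)/(37698 - 1*45888) = 6/(37698 - 1*45888) = 6/(37698 - 45888) = 6/(-8190) = 6*(-1/8190) = -1/1365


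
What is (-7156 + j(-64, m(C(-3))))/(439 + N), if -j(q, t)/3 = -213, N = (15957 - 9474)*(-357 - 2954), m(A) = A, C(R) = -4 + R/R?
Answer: 6517/21464774 ≈ 0.00030361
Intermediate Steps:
C(R) = -3 (C(R) = -4 + 1 = -3)
N = -21465213 (N = 6483*(-3311) = -21465213)
j(q, t) = 639 (j(q, t) = -3*(-213) = 639)
(-7156 + j(-64, m(C(-3))))/(439 + N) = (-7156 + 639)/(439 - 21465213) = -6517/(-21464774) = -6517*(-1/21464774) = 6517/21464774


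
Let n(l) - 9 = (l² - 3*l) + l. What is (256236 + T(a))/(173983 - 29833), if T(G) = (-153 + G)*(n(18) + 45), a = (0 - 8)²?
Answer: 37633/24025 ≈ 1.5664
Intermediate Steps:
n(l) = 9 + l² - 2*l (n(l) = 9 + ((l² - 3*l) + l) = 9 + (l² - 2*l) = 9 + l² - 2*l)
a = 64 (a = (-8)² = 64)
T(G) = -52326 + 342*G (T(G) = (-153 + G)*((9 + 18² - 2*18) + 45) = (-153 + G)*((9 + 324 - 36) + 45) = (-153 + G)*(297 + 45) = (-153 + G)*342 = -52326 + 342*G)
(256236 + T(a))/(173983 - 29833) = (256236 + (-52326 + 342*64))/(173983 - 29833) = (256236 + (-52326 + 21888))/144150 = (256236 - 30438)*(1/144150) = 225798*(1/144150) = 37633/24025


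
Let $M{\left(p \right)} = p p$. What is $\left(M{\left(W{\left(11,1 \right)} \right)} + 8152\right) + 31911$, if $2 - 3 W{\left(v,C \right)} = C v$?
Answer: $40072$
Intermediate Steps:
$W{\left(v,C \right)} = \frac{2}{3} - \frac{C v}{3}$
$M{\left(p \right)} = p^{2}$
$\left(M{\left(W{\left(11,1 \right)} \right)} + 8152\right) + 31911 = \left(\left(\frac{2}{3} - \frac{1}{3} \cdot 11\right)^{2} + 8152\right) + 31911 = \left(\left(\frac{2}{3} - \frac{11}{3}\right)^{2} + 8152\right) + 31911 = \left(\left(-3\right)^{2} + 8152\right) + 31911 = \left(9 + 8152\right) + 31911 = 8161 + 31911 = 40072$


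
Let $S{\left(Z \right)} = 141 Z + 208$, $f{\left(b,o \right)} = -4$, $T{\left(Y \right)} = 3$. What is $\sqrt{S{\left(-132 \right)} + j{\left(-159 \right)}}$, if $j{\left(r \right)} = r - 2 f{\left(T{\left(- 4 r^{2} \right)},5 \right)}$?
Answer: $i \sqrt{18555} \approx 136.22 i$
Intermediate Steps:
$S{\left(Z \right)} = 208 + 141 Z$
$j{\left(r \right)} = 8 + r$ ($j{\left(r \right)} = r - -8 = r + 8 = 8 + r$)
$\sqrt{S{\left(-132 \right)} + j{\left(-159 \right)}} = \sqrt{\left(208 + 141 \left(-132\right)\right) + \left(8 - 159\right)} = \sqrt{\left(208 - 18612\right) - 151} = \sqrt{-18404 - 151} = \sqrt{-18555} = i \sqrt{18555}$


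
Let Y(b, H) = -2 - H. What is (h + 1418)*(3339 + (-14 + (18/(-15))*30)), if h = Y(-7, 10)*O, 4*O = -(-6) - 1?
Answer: 4614467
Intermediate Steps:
O = 5/4 (O = (-(-6) - 1)/4 = (-3*(-2) - 1)/4 = (6 - 1)/4 = (¼)*5 = 5/4 ≈ 1.2500)
h = -15 (h = (-2 - 1*10)*(5/4) = (-2 - 10)*(5/4) = -12*5/4 = -15)
(h + 1418)*(3339 + (-14 + (18/(-15))*30)) = (-15 + 1418)*(3339 + (-14 + (18/(-15))*30)) = 1403*(3339 + (-14 + (18*(-1/15))*30)) = 1403*(3339 + (-14 - 6/5*30)) = 1403*(3339 + (-14 - 36)) = 1403*(3339 - 50) = 1403*3289 = 4614467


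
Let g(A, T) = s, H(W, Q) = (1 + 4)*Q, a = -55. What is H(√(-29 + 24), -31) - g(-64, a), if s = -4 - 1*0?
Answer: -151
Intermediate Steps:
H(W, Q) = 5*Q
s = -4 (s = -4 + 0 = -4)
g(A, T) = -4
H(√(-29 + 24), -31) - g(-64, a) = 5*(-31) - 1*(-4) = -155 + 4 = -151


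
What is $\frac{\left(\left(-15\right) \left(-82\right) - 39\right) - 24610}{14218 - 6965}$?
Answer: $- \frac{23419}{7253} \approx -3.2289$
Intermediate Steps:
$\frac{\left(\left(-15\right) \left(-82\right) - 39\right) - 24610}{14218 - 6965} = \frac{\left(1230 - 39\right) - 24610}{7253} = \left(1191 - 24610\right) \frac{1}{7253} = \left(-23419\right) \frac{1}{7253} = - \frac{23419}{7253}$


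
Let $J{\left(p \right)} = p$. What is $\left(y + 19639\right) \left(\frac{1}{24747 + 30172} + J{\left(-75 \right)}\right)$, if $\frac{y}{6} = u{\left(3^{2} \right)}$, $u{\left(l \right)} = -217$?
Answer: $- \frac{75528709388}{54919} \approx -1.3753 \cdot 10^{6}$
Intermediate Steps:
$y = -1302$ ($y = 6 \left(-217\right) = -1302$)
$\left(y + 19639\right) \left(\frac{1}{24747 + 30172} + J{\left(-75 \right)}\right) = \left(-1302 + 19639\right) \left(\frac{1}{24747 + 30172} - 75\right) = 18337 \left(\frac{1}{54919} - 75\right) = 18337 \left(- \frac{4118924}{54919}\right) = - \frac{75528709388}{54919}$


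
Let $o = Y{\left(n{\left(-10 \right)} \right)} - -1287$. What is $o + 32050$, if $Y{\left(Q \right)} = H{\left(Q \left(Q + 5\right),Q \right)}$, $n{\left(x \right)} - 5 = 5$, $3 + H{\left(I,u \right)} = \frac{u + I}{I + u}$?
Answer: $33335$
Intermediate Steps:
$H{\left(I,u \right)} = -2$ ($H{\left(I,u \right)} = -3 + \frac{u + I}{I + u} = -3 + \frac{I + u}{I + u} = -3 + 1 = -2$)
$n{\left(x \right)} = 10$ ($n{\left(x \right)} = 5 + 5 = 10$)
$Y{\left(Q \right)} = -2$
$o = 1285$ ($o = -2 - -1287 = -2 + 1287 = 1285$)
$o + 32050 = 1285 + 32050 = 33335$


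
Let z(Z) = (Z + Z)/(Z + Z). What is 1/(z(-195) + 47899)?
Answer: 1/47900 ≈ 2.0877e-5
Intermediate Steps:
z(Z) = 1 (z(Z) = (2*Z)/((2*Z)) = (2*Z)*(1/(2*Z)) = 1)
1/(z(-195) + 47899) = 1/(1 + 47899) = 1/47900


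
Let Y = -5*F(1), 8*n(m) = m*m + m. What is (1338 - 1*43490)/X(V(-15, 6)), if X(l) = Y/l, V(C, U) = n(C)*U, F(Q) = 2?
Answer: 663894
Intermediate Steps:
n(m) = m/8 + m**2/8 (n(m) = (m*m + m)/8 = (m**2 + m)/8 = (m + m**2)/8 = m/8 + m**2/8)
Y = -10 (Y = -5*2 = -10)
V(C, U) = C*U*(1 + C)/8 (V(C, U) = (C*(1 + C)/8)*U = C*U*(1 + C)/8)
X(l) = -10/l
(1338 - 1*43490)/X(V(-15, 6)) = (1338 - 1*43490)/((-10*(-4/(45*(1 - 15))))) = (1338 - 43490)/((-10/((1/8)*(-15)*6*(-14)))) = -42152/((-10/315/2)) = -42152/((-10*2/315)) = -42152/(-4/63) = -42152*(-63/4) = 663894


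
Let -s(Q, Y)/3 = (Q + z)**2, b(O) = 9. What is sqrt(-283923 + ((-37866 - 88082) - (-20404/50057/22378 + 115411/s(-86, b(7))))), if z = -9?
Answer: 118*I*sqrt(750033331486396678170807)/159625015305 ≈ 640.21*I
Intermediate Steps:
s(Q, Y) = -3*(-9 + Q)**2 (s(Q, Y) = -3*(Q - 9)**2 = -3*(-9 + Q)**2)
sqrt(-283923 + ((-37866 - 88082) - (-20404/50057/22378 + 115411/s(-86, b(7))))) = sqrt(-283923 + ((-37866 - 88082) - (-20404/50057/22378 + 115411/((-3*(-9 - 86)**2))))) = sqrt(-283923 + (-125948 - (-20404*1/50057*(1/22378) + 115411/((-3*(-95)**2))))) = sqrt(-283923 + (-125948 - (-20404/50057*1/22378 + 115411/((-3*9025))))) = sqrt(-283923 + (-125948 - (-10202/560087773 + 115411/(-27075)))) = sqrt(-283923 + (-125948 - (-10202/560087773 + 115411*(-1/27075)))) = sqrt(-283923 + (-125948 - (-10202/560087773 - 115411/27075))) = sqrt(-283923 + (-125948 - 1*(-64640566188853/15164376453975))) = sqrt(-283923 + (-125948 + 64640566188853/15164376453975)) = sqrt(-283923 - 1909858245059054447/15164376453975) = sqrt(-6215373501000998372/15164376453975) = 118*I*sqrt(750033331486396678170807)/159625015305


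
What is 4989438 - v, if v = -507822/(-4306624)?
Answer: 1534830923535/307616 ≈ 4.9894e+6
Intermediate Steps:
v = 36273/307616 (v = -507822*(-1/4306624) = 36273/307616 ≈ 0.11792)
4989438 - v = 4989438 - 1*36273/307616 = 4989438 - 36273/307616 = 1534830923535/307616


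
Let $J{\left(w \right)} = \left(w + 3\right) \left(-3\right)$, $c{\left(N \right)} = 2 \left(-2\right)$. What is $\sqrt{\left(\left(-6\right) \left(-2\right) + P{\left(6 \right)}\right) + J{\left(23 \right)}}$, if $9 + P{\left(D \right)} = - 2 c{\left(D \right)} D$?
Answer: $3 i \sqrt{3} \approx 5.1962 i$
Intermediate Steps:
$c{\left(N \right)} = -4$
$P{\left(D \right)} = -9 + 8 D$ ($P{\left(D \right)} = -9 + \left(-2\right) \left(-4\right) D = -9 + 8 D$)
$J{\left(w \right)} = -9 - 3 w$ ($J{\left(w \right)} = \left(3 + w\right) \left(-3\right) = -9 - 3 w$)
$\sqrt{\left(\left(-6\right) \left(-2\right) + P{\left(6 \right)}\right) + J{\left(23 \right)}} = \sqrt{\left(\left(-6\right) \left(-2\right) + \left(-9 + 8 \cdot 6\right)\right) - 78} = \sqrt{\left(12 + \left(-9 + 48\right)\right) - 78} = \sqrt{\left(12 + 39\right) - 78} = \sqrt{51 - 78} = \sqrt{-27} = 3 i \sqrt{3}$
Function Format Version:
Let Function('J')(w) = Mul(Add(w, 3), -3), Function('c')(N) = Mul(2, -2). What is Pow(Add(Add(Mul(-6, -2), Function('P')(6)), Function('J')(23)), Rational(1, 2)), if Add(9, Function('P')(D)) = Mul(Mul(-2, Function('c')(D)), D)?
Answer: Mul(3, I, Pow(3, Rational(1, 2))) ≈ Mul(5.1962, I)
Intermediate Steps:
Function('c')(N) = -4
Function('P')(D) = Add(-9, Mul(8, D)) (Function('P')(D) = Add(-9, Mul(Mul(-2, -4), D)) = Add(-9, Mul(8, D)))
Function('J')(w) = Add(-9, Mul(-3, w)) (Function('J')(w) = Mul(Add(3, w), -3) = Add(-9, Mul(-3, w)))
Pow(Add(Add(Mul(-6, -2), Function('P')(6)), Function('J')(23)), Rational(1, 2)) = Pow(Add(Add(Mul(-6, -2), Add(-9, Mul(8, 6))), Add(-9, Mul(-3, 23))), Rational(1, 2)) = Pow(Add(Add(12, Add(-9, 48)), Add(-9, -69)), Rational(1, 2)) = Pow(Add(Add(12, 39), -78), Rational(1, 2)) = Pow(Add(51, -78), Rational(1, 2)) = Pow(-27, Rational(1, 2)) = Mul(3, I, Pow(3, Rational(1, 2)))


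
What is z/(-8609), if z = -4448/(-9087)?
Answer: -4448/78229983 ≈ -5.6858e-5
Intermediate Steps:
z = 4448/9087 (z = -4448*(-1/9087) = 4448/9087 ≈ 0.48949)
z/(-8609) = (4448/9087)/(-8609) = (4448/9087)*(-1/8609) = -4448/78229983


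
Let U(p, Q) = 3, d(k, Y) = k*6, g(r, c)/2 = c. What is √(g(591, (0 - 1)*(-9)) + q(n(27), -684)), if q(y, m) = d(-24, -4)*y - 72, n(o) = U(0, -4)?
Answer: 9*I*√6 ≈ 22.045*I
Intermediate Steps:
g(r, c) = 2*c
d(k, Y) = 6*k
n(o) = 3
q(y, m) = -72 - 144*y (q(y, m) = (6*(-24))*y - 72 = -144*y - 72 = -72 - 144*y)
√(g(591, (0 - 1)*(-9)) + q(n(27), -684)) = √(2*((0 - 1)*(-9)) + (-72 - 144*3)) = √(2*(-1*(-9)) + (-72 - 432)) = √(2*9 - 504) = √(18 - 504) = √(-486) = 9*I*√6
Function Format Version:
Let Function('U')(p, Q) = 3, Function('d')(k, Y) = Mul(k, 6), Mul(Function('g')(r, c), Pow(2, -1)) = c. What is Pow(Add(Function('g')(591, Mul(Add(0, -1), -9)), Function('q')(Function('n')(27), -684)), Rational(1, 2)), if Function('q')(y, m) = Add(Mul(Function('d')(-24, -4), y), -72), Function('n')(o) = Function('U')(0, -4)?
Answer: Mul(9, I, Pow(6, Rational(1, 2))) ≈ Mul(22.045, I)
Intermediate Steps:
Function('g')(r, c) = Mul(2, c)
Function('d')(k, Y) = Mul(6, k)
Function('n')(o) = 3
Function('q')(y, m) = Add(-72, Mul(-144, y)) (Function('q')(y, m) = Add(Mul(Mul(6, -24), y), -72) = Add(Mul(-144, y), -72) = Add(-72, Mul(-144, y)))
Pow(Add(Function('g')(591, Mul(Add(0, -1), -9)), Function('q')(Function('n')(27), -684)), Rational(1, 2)) = Pow(Add(Mul(2, Mul(Add(0, -1), -9)), Add(-72, Mul(-144, 3))), Rational(1, 2)) = Pow(Add(Mul(2, Mul(-1, -9)), Add(-72, -432)), Rational(1, 2)) = Pow(Add(Mul(2, 9), -504), Rational(1, 2)) = Pow(Add(18, -504), Rational(1, 2)) = Pow(-486, Rational(1, 2)) = Mul(9, I, Pow(6, Rational(1, 2)))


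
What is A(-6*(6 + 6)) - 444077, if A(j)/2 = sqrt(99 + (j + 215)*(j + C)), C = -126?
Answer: -444077 + 6*I*sqrt(3135) ≈ -4.4408e+5 + 335.95*I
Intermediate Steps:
A(j) = 2*sqrt(99 + (-126 + j)*(215 + j)) (A(j) = 2*sqrt(99 + (j + 215)*(j - 126)) = 2*sqrt(99 + (215 + j)*(-126 + j)) = 2*sqrt(99 + (-126 + j)*(215 + j)))
A(-6*(6 + 6)) - 444077 = 2*sqrt(-26991 + (-6*(6 + 6))**2 + 89*(-6*(6 + 6))) - 444077 = 2*sqrt(-26991 + (-6*12)**2 + 89*(-6*12)) - 444077 = 2*sqrt(-26991 + (-72)**2 + 89*(-72)) - 444077 = 2*sqrt(-26991 + 5184 - 6408) - 444077 = 2*sqrt(-28215) - 444077 = 2*(3*I*sqrt(3135)) - 444077 = 6*I*sqrt(3135) - 444077 = -444077 + 6*I*sqrt(3135)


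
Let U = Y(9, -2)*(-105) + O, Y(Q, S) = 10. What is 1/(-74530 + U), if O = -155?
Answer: -1/75735 ≈ -1.3204e-5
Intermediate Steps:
U = -1205 (U = 10*(-105) - 155 = -1050 - 155 = -1205)
1/(-74530 + U) = 1/(-74530 - 1205) = 1/(-75735) = -1/75735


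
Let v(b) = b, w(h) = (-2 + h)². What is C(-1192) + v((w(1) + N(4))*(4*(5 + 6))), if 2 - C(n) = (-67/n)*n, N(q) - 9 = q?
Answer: 685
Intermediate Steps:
N(q) = 9 + q
C(n) = 69 (C(n) = 2 - (-67/n)*n = 2 - 1*(-67) = 2 + 67 = 69)
C(-1192) + v((w(1) + N(4))*(4*(5 + 6))) = 69 + ((-2 + 1)² + (9 + 4))*(4*(5 + 6)) = 69 + ((-1)² + 13)*(4*11) = 69 + (1 + 13)*44 = 69 + 14*44 = 69 + 616 = 685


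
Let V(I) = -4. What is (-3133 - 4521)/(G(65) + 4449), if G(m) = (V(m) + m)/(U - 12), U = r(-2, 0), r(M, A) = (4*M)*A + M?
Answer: -107156/62225 ≈ -1.7221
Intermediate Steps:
r(M, A) = M + 4*A*M (r(M, A) = 4*A*M + M = M + 4*A*M)
U = -2 (U = -2*(1 + 4*0) = -2*(1 + 0) = -2*1 = -2)
G(m) = 2/7 - m/14 (G(m) = (-4 + m)/(-2 - 12) = (-4 + m)/(-14) = (-4 + m)*(-1/14) = 2/7 - m/14)
(-3133 - 4521)/(G(65) + 4449) = (-3133 - 4521)/((2/7 - 1/14*65) + 4449) = -7654/((2/7 - 65/14) + 4449) = -7654/(-61/14 + 4449) = -7654/62225/14 = -7654*14/62225 = -107156/62225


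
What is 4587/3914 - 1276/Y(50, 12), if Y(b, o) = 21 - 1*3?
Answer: -2455849/35226 ≈ -69.717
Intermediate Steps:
Y(b, o) = 18 (Y(b, o) = 21 - 3 = 18)
4587/3914 - 1276/Y(50, 12) = 4587/3914 - 1276/18 = 4587*(1/3914) - 1276*1/18 = 4587/3914 - 638/9 = -2455849/35226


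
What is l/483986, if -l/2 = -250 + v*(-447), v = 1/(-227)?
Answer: 56303/54932411 ≈ 0.0010250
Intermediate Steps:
v = -1/227 ≈ -0.0044053
l = 112606/227 (l = -2*(-250 - 1/227*(-447)) = -2*(-250 + 447/227) = -2*(-56303/227) = 112606/227 ≈ 496.06)
l/483986 = (112606/227)/483986 = (112606/227)*(1/483986) = 56303/54932411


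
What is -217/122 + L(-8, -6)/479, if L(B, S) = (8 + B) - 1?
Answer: -104065/58438 ≈ -1.7808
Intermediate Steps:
L(B, S) = 7 + B
-217/122 + L(-8, -6)/479 = -217/122 + (7 - 8)/479 = -217*1/122 - 1*1/479 = -217/122 - 1/479 = -104065/58438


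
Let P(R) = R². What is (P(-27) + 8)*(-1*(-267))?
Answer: 196779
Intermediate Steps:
(P(-27) + 8)*(-1*(-267)) = ((-27)² + 8)*(-1*(-267)) = (729 + 8)*267 = 737*267 = 196779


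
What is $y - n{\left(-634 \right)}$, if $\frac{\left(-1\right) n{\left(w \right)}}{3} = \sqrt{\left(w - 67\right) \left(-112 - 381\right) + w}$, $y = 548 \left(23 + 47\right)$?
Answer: $38360 + 3 \sqrt{344959} \approx 40122.0$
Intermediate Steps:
$y = 38360$ ($y = 548 \cdot 70 = 38360$)
$n{\left(w \right)} = - 3 \sqrt{33031 - 492 w}$ ($n{\left(w \right)} = - 3 \sqrt{\left(w - 67\right) \left(-112 - 381\right) + w} = - 3 \sqrt{\left(-67 + w\right) \left(-493\right) + w} = - 3 \sqrt{\left(33031 - 493 w\right) + w} = - 3 \sqrt{33031 - 492 w}$)
$y - n{\left(-634 \right)} = 38360 - - 3 \sqrt{33031 - -311928} = 38360 - - 3 \sqrt{33031 + 311928} = 38360 - - 3 \sqrt{344959} = 38360 + 3 \sqrt{344959}$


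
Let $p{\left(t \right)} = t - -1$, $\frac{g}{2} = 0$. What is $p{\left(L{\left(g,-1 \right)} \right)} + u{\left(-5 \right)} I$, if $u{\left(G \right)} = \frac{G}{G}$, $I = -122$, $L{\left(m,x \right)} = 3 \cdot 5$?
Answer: $-106$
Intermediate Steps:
$g = 0$ ($g = 2 \cdot 0 = 0$)
$L{\left(m,x \right)} = 15$
$u{\left(G \right)} = 1$
$p{\left(t \right)} = 1 + t$ ($p{\left(t \right)} = t + 1 = 1 + t$)
$p{\left(L{\left(g,-1 \right)} \right)} + u{\left(-5 \right)} I = \left(1 + 15\right) + 1 \left(-122\right) = 16 - 122 = -106$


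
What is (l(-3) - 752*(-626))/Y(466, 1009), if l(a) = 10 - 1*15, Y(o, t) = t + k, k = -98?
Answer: 470747/911 ≈ 516.74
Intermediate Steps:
Y(o, t) = -98 + t (Y(o, t) = t - 98 = -98 + t)
l(a) = -5 (l(a) = 10 - 15 = -5)
(l(-3) - 752*(-626))/Y(466, 1009) = (-5 - 752*(-626))/(-98 + 1009) = (-5 + 470752)/911 = 470747*(1/911) = 470747/911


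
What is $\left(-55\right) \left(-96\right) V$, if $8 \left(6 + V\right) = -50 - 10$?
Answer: $-71280$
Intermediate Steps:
$V = - \frac{27}{2}$ ($V = -6 + \frac{-50 - 10}{8} = -6 + \frac{1}{8} \left(-60\right) = -6 - \frac{15}{2} = - \frac{27}{2} \approx -13.5$)
$\left(-55\right) \left(-96\right) V = \left(-55\right) \left(-96\right) \left(- \frac{27}{2}\right) = 5280 \left(- \frac{27}{2}\right) = -71280$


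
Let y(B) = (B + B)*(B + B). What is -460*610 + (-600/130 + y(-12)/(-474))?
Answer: -288182188/1027 ≈ -2.8061e+5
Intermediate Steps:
y(B) = 4*B**2 (y(B) = (2*B)*(2*B) = 4*B**2)
-460*610 + (-600/130 + y(-12)/(-474)) = -460*610 + (-600/130 + (4*(-12)**2)/(-474)) = -280600 + (-600*1/130 + (4*144)*(-1/474)) = -280600 + (-60/13 + 576*(-1/474)) = -280600 + (-60/13 - 96/79) = -280600 - 5988/1027 = -288182188/1027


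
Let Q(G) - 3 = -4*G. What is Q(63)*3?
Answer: -747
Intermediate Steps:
Q(G) = 3 - 4*G
Q(63)*3 = (3 - 4*63)*3 = (3 - 252)*3 = -249*3 = -747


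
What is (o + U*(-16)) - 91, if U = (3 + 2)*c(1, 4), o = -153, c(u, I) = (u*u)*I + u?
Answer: -644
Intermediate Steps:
c(u, I) = u + I*u**2 (c(u, I) = u**2*I + u = I*u**2 + u = u + I*u**2)
U = 25 (U = (3 + 2)*(1*(1 + 4*1)) = 5*(1*(1 + 4)) = 5*(1*5) = 5*5 = 25)
(o + U*(-16)) - 91 = (-153 + 25*(-16)) - 91 = (-153 - 400) - 91 = -553 - 91 = -644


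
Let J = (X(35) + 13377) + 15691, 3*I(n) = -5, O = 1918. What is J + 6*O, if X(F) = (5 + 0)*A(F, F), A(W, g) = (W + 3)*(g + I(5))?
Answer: 140728/3 ≈ 46909.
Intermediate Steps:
I(n) = -5/3 (I(n) = (⅓)*(-5) = -5/3)
A(W, g) = (3 + W)*(-5/3 + g) (A(W, g) = (W + 3)*(g - 5/3) = (3 + W)*(-5/3 + g))
X(F) = -25 + 5*F² + 20*F/3 (X(F) = (5 + 0)*(-5 + 3*F - 5*F/3 + F*F) = 5*(-5 + 3*F - 5*F/3 + F²) = 5*(-5 + F² + 4*F/3) = -25 + 5*F² + 20*F/3)
J = 106204/3 (J = ((-25 + 5*35² + (20/3)*35) + 13377) + 15691 = ((-25 + 5*1225 + 700/3) + 13377) + 15691 = ((-25 + 6125 + 700/3) + 13377) + 15691 = (19000/3 + 13377) + 15691 = 59131/3 + 15691 = 106204/3 ≈ 35401.)
J + 6*O = 106204/3 + 6*1918 = 106204/3 + 11508 = 140728/3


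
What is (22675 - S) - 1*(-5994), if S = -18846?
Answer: 47515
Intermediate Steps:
(22675 - S) - 1*(-5994) = (22675 - 1*(-18846)) - 1*(-5994) = (22675 + 18846) + 5994 = 41521 + 5994 = 47515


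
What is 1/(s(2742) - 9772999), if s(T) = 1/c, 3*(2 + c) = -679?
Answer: -685/6694504318 ≈ -1.0232e-7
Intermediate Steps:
c = -685/3 (c = -2 + (1/3)*(-679) = -2 - 679/3 = -685/3 ≈ -228.33)
s(T) = -3/685 (s(T) = 1/(-685/3) = -3/685)
1/(s(2742) - 9772999) = 1/(-3/685 - 9772999) = 1/(-6694504318/685) = -685/6694504318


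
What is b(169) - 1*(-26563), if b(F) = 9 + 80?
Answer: 26652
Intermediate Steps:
b(F) = 89
b(169) - 1*(-26563) = 89 - 1*(-26563) = 89 + 26563 = 26652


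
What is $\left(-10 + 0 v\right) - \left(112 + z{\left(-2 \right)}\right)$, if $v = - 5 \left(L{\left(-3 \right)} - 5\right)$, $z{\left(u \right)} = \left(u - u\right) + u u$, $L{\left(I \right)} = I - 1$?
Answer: $-126$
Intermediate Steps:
$L{\left(I \right)} = -1 + I$ ($L{\left(I \right)} = I - 1 = -1 + I$)
$z{\left(u \right)} = u^{2}$ ($z{\left(u \right)} = 0 + u^{2} = u^{2}$)
$v = 45$ ($v = - 5 \left(\left(-1 - 3\right) - 5\right) = - 5 \left(-4 - 5\right) = \left(-5\right) \left(-9\right) = 45$)
$\left(-10 + 0 v\right) - \left(112 + z{\left(-2 \right)}\right) = \left(-10 + 0 \cdot 45\right) - \left(112 + \left(-2\right)^{2}\right) = \left(-10 + 0\right) - \left(112 + 4\right) = -10 - 116 = -126$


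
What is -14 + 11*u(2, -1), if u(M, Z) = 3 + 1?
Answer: 30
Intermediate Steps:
u(M, Z) = 4
-14 + 11*u(2, -1) = -14 + 11*4 = -14 + 44 = 30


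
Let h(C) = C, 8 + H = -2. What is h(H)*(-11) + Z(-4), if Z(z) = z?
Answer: 106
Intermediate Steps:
H = -10 (H = -8 - 2 = -10)
h(H)*(-11) + Z(-4) = -10*(-11) - 4 = 110 - 4 = 106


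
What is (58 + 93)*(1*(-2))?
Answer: -302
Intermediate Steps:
(58 + 93)*(1*(-2)) = 151*(-2) = -302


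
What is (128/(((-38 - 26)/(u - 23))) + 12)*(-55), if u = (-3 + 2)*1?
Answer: -3300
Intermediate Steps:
u = -1 (u = -1*1 = -1)
(128/(((-38 - 26)/(u - 23))) + 12)*(-55) = (128/(((-38 - 26)/(-1 - 23))) + 12)*(-55) = (128/((-64/(-24))) + 12)*(-55) = (128/((-64*(-1/24))) + 12)*(-55) = (128/(8/3) + 12)*(-55) = (128*(3/8) + 12)*(-55) = (48 + 12)*(-55) = 60*(-55) = -3300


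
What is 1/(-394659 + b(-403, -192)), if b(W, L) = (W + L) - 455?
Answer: -1/395709 ≈ -2.5271e-6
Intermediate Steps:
b(W, L) = -455 + L + W (b(W, L) = (L + W) - 455 = -455 + L + W)
1/(-394659 + b(-403, -192)) = 1/(-394659 + (-455 - 192 - 403)) = 1/(-394659 - 1050) = 1/(-395709) = -1/395709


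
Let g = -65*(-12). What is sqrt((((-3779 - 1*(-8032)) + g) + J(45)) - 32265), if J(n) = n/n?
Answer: I*sqrt(27231) ≈ 165.02*I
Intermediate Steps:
g = 780
J(n) = 1
sqrt((((-3779 - 1*(-8032)) + g) + J(45)) - 32265) = sqrt((((-3779 - 1*(-8032)) + 780) + 1) - 32265) = sqrt((((-3779 + 8032) + 780) + 1) - 32265) = sqrt(((4253 + 780) + 1) - 32265) = sqrt((5033 + 1) - 32265) = sqrt(5034 - 32265) = sqrt(-27231) = I*sqrt(27231)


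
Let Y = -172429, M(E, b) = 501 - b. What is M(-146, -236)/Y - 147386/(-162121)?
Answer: 25294137417/27954361909 ≈ 0.90484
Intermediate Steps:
M(-146, -236)/Y - 147386/(-162121) = (501 - 1*(-236))/(-172429) - 147386/(-162121) = (501 + 236)*(-1/172429) - 147386*(-1/162121) = 737*(-1/172429) + 147386/162121 = -737/172429 + 147386/162121 = 25294137417/27954361909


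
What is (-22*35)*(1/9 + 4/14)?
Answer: -2750/9 ≈ -305.56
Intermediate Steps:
(-22*35)*(1/9 + 4/14) = -770*(1*(1/9) + 4*(1/14)) = -770*(1/9 + 2/7) = -770*25/63 = -2750/9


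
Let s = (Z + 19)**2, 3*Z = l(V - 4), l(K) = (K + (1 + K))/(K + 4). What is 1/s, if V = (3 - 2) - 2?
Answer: 1/484 ≈ 0.0020661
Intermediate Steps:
V = -1 (V = 1 - 2 = -1)
l(K) = (1 + 2*K)/(4 + K)
Z = 3 (Z = ((1 + 2*(-1 - 4))/(4 + (-1 - 4)))/3 = ((1 + 2*(-5))/(4 - 5))/3 = ((1 - 10)/(-1))/3 = (-1*(-9))/3 = (1/3)*9 = 3)
s = 484 (s = (3 + 19)**2 = 22**2 = 484)
1/s = 1/484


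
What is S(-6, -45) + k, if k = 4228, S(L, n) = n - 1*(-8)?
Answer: 4191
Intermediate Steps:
S(L, n) = 8 + n (S(L, n) = n + 8 = 8 + n)
S(-6, -45) + k = (8 - 45) + 4228 = -37 + 4228 = 4191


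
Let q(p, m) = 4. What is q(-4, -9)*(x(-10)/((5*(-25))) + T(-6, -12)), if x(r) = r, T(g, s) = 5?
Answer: 508/25 ≈ 20.320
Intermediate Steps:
q(-4, -9)*(x(-10)/((5*(-25))) + T(-6, -12)) = 4*(-10/(5*(-25)) + 5) = 4*(-10/(-125) + 5) = 4*(-10*(-1/125) + 5) = 4*(2/25 + 5) = 4*(127/25) = 508/25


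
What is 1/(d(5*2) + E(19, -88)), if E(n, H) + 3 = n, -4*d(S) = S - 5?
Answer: 4/59 ≈ 0.067797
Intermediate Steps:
d(S) = 5/4 - S/4 (d(S) = -(S - 5)/4 = -(-5 + S)/4 = 5/4 - S/4)
E(n, H) = -3 + n
1/(d(5*2) + E(19, -88)) = 1/((5/4 - 5*2/4) + (-3 + 19)) = 1/((5/4 - 1/4*10) + 16) = 1/((5/4 - 5/2) + 16) = 1/(-5/4 + 16) = 1/(59/4) = 4/59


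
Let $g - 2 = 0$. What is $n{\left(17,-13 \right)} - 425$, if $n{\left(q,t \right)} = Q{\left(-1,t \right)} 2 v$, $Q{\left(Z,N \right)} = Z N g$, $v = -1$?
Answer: $-477$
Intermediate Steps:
$g = 2$ ($g = 2 + 0 = 2$)
$Q{\left(Z,N \right)} = 2 N Z$ ($Q{\left(Z,N \right)} = Z N 2 = N Z 2 = 2 N Z$)
$n{\left(q,t \right)} = 4 t$ ($n{\left(q,t \right)} = 2 t \left(-1\right) 2 \left(-1\right) = - 2 t 2 \left(-1\right) = - 4 t \left(-1\right) = 4 t$)
$n{\left(17,-13 \right)} - 425 = 4 \left(-13\right) - 425 = -52 - 425 = -477$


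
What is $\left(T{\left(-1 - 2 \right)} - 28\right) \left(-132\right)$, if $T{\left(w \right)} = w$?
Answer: $4092$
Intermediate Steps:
$\left(T{\left(-1 - 2 \right)} - 28\right) \left(-132\right) = \left(\left(-1 - 2\right) - 28\right) \left(-132\right) = \left(-3 - 28\right) \left(-132\right) = \left(-31\right) \left(-132\right) = 4092$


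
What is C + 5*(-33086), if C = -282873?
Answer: -448303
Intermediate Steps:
C + 5*(-33086) = -282873 + 5*(-33086) = -282873 - 165430 = -448303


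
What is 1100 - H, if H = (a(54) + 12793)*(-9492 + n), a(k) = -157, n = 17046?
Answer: -95451244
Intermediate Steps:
H = 95452344 (H = (-157 + 12793)*(-9492 + 17046) = 12636*7554 = 95452344)
1100 - H = 1100 - 1*95452344 = 1100 - 95452344 = -95451244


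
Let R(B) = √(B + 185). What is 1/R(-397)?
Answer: -I*√53/106 ≈ -0.06868*I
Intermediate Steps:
R(B) = √(185 + B)
1/R(-397) = 1/(√(185 - 397)) = 1/(√(-212)) = 1/(2*I*√53) = -I*√53/106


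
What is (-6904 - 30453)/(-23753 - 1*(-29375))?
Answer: -37357/5622 ≈ -6.6448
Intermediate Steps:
(-6904 - 30453)/(-23753 - 1*(-29375)) = -37357/(-23753 + 29375) = -37357/5622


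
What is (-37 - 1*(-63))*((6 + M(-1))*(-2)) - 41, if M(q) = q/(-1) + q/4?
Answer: -392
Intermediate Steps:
M(q) = -3*q/4 (M(q) = q*(-1) + q*(¼) = -q + q/4 = -3*q/4)
(-37 - 1*(-63))*((6 + M(-1))*(-2)) - 41 = (-37 - 1*(-63))*((6 - ¾*(-1))*(-2)) - 41 = (-37 + 63)*((6 + ¾)*(-2)) - 41 = 26*((27/4)*(-2)) - 41 = 26*(-27/2) - 41 = -351 - 41 = -392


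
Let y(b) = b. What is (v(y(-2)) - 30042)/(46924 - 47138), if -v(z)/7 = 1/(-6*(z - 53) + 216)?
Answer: 2343277/16692 ≈ 140.38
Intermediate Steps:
v(z) = -7/(534 - 6*z) (v(z) = -7/(-6*(z - 53) + 216) = -7/(-6*(-53 + z) + 216) = -7/((318 - 6*z) + 216) = -7/(534 - 6*z))
(v(y(-2)) - 30042)/(46924 - 47138) = (7/(6*(-89 - 2)) - 30042)/(46924 - 47138) = ((7/6)/(-91) - 30042)/(-214) = ((7/6)*(-1/91) - 30042)*(-1/214) = (-1/78 - 30042)*(-1/214) = -2343277/78*(-1/214) = 2343277/16692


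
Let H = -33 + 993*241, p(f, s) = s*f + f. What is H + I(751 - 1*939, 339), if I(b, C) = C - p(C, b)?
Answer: 303012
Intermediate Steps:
p(f, s) = f + f*s (p(f, s) = f*s + f = f + f*s)
I(b, C) = C - C*(1 + b)
H = 239280 (H = -33 + 239313 = 239280)
H + I(751 - 1*939, 339) = 239280 - 1*339*(751 - 1*939) = 239280 - 1*339*(751 - 939) = 239280 - 1*339*(-188) = 239280 + 63732 = 303012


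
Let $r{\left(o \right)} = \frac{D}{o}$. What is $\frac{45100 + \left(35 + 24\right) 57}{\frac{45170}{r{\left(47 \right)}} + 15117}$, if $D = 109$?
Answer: $\frac{5282467}{3770743} \approx 1.4009$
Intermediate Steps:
$r{\left(o \right)} = \frac{109}{o}$
$\frac{45100 + \left(35 + 24\right) 57}{\frac{45170}{r{\left(47 \right)}} + 15117} = \frac{45100 + \left(35 + 24\right) 57}{\frac{45170}{109 \cdot \frac{1}{47}} + 15117} = \frac{45100 + 59 \cdot 57}{\frac{45170}{109 \cdot \frac{1}{47}} + 15117} = \frac{45100 + 3363}{\frac{45170}{\frac{109}{47}} + 15117} = \frac{48463}{45170 \cdot \frac{47}{109} + 15117} = \frac{48463}{\frac{2122990}{109} + 15117} = \frac{48463}{\frac{3770743}{109}} = 48463 \cdot \frac{109}{3770743} = \frac{5282467}{3770743}$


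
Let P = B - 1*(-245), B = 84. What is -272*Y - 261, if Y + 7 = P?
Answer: -87845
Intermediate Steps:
P = 329 (P = 84 - 1*(-245) = 84 + 245 = 329)
Y = 322 (Y = -7 + 329 = 322)
-272*Y - 261 = -272*322 - 261 = -87584 - 261 = -87845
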